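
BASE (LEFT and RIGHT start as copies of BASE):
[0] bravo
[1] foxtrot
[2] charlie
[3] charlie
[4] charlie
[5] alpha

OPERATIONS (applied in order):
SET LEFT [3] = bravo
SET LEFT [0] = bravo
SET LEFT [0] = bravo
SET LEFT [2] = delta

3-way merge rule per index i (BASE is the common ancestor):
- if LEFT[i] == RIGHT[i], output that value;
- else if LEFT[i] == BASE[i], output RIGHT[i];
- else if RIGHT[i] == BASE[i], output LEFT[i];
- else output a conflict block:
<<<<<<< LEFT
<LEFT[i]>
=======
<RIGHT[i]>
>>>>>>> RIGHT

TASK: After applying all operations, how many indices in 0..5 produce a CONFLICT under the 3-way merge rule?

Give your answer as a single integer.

Final LEFT:  [bravo, foxtrot, delta, bravo, charlie, alpha]
Final RIGHT: [bravo, foxtrot, charlie, charlie, charlie, alpha]
i=0: L=bravo R=bravo -> agree -> bravo
i=1: L=foxtrot R=foxtrot -> agree -> foxtrot
i=2: L=delta, R=charlie=BASE -> take LEFT -> delta
i=3: L=bravo, R=charlie=BASE -> take LEFT -> bravo
i=4: L=charlie R=charlie -> agree -> charlie
i=5: L=alpha R=alpha -> agree -> alpha
Conflict count: 0

Answer: 0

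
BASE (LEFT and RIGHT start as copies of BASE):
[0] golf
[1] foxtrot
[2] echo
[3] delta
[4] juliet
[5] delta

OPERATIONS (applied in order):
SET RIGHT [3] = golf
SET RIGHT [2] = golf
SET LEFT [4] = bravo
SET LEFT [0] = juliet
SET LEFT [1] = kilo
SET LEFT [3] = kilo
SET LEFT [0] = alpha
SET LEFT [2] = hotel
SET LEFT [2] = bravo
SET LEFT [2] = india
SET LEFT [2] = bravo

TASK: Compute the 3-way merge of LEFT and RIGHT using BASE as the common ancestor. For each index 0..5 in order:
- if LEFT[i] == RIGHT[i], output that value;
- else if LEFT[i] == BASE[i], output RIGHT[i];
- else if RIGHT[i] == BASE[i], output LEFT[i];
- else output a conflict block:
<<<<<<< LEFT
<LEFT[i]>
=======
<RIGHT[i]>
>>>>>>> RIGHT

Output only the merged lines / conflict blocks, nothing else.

Answer: alpha
kilo
<<<<<<< LEFT
bravo
=======
golf
>>>>>>> RIGHT
<<<<<<< LEFT
kilo
=======
golf
>>>>>>> RIGHT
bravo
delta

Derivation:
Final LEFT:  [alpha, kilo, bravo, kilo, bravo, delta]
Final RIGHT: [golf, foxtrot, golf, golf, juliet, delta]
i=0: L=alpha, R=golf=BASE -> take LEFT -> alpha
i=1: L=kilo, R=foxtrot=BASE -> take LEFT -> kilo
i=2: BASE=echo L=bravo R=golf all differ -> CONFLICT
i=3: BASE=delta L=kilo R=golf all differ -> CONFLICT
i=4: L=bravo, R=juliet=BASE -> take LEFT -> bravo
i=5: L=delta R=delta -> agree -> delta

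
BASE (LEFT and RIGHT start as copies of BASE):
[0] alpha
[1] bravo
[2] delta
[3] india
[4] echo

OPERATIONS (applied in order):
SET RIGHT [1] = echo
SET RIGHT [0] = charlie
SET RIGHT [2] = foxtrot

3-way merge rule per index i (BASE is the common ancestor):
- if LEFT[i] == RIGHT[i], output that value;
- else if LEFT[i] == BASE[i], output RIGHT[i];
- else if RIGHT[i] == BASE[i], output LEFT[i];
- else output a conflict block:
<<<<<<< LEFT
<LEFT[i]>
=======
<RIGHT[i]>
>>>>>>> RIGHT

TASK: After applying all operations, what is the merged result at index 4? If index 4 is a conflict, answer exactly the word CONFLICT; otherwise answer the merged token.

Final LEFT:  [alpha, bravo, delta, india, echo]
Final RIGHT: [charlie, echo, foxtrot, india, echo]
i=0: L=alpha=BASE, R=charlie -> take RIGHT -> charlie
i=1: L=bravo=BASE, R=echo -> take RIGHT -> echo
i=2: L=delta=BASE, R=foxtrot -> take RIGHT -> foxtrot
i=3: L=india R=india -> agree -> india
i=4: L=echo R=echo -> agree -> echo
Index 4 -> echo

Answer: echo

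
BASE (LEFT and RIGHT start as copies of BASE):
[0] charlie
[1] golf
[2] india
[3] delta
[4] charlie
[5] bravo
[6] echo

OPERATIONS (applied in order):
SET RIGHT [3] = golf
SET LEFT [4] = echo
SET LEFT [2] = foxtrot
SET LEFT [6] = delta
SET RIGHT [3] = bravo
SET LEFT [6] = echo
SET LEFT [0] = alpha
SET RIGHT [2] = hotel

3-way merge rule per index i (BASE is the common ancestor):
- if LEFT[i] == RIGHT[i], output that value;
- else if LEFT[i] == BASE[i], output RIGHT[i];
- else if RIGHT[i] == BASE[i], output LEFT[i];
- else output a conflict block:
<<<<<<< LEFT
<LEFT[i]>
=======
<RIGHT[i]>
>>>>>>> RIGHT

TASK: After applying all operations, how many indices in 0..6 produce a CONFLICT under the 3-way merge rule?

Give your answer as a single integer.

Answer: 1

Derivation:
Final LEFT:  [alpha, golf, foxtrot, delta, echo, bravo, echo]
Final RIGHT: [charlie, golf, hotel, bravo, charlie, bravo, echo]
i=0: L=alpha, R=charlie=BASE -> take LEFT -> alpha
i=1: L=golf R=golf -> agree -> golf
i=2: BASE=india L=foxtrot R=hotel all differ -> CONFLICT
i=3: L=delta=BASE, R=bravo -> take RIGHT -> bravo
i=4: L=echo, R=charlie=BASE -> take LEFT -> echo
i=5: L=bravo R=bravo -> agree -> bravo
i=6: L=echo R=echo -> agree -> echo
Conflict count: 1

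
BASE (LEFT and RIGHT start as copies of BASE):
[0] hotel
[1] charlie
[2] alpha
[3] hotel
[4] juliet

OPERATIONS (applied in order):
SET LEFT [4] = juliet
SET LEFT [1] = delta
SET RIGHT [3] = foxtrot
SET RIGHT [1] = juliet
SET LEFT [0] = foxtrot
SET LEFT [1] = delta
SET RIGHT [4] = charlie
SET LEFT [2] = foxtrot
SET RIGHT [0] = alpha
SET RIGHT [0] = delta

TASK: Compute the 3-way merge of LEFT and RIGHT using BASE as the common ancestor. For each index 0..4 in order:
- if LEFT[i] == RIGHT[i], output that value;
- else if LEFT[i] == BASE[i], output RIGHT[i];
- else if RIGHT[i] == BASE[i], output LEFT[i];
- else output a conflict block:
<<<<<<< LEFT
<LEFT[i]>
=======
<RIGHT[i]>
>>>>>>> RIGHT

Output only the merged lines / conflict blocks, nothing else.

Answer: <<<<<<< LEFT
foxtrot
=======
delta
>>>>>>> RIGHT
<<<<<<< LEFT
delta
=======
juliet
>>>>>>> RIGHT
foxtrot
foxtrot
charlie

Derivation:
Final LEFT:  [foxtrot, delta, foxtrot, hotel, juliet]
Final RIGHT: [delta, juliet, alpha, foxtrot, charlie]
i=0: BASE=hotel L=foxtrot R=delta all differ -> CONFLICT
i=1: BASE=charlie L=delta R=juliet all differ -> CONFLICT
i=2: L=foxtrot, R=alpha=BASE -> take LEFT -> foxtrot
i=3: L=hotel=BASE, R=foxtrot -> take RIGHT -> foxtrot
i=4: L=juliet=BASE, R=charlie -> take RIGHT -> charlie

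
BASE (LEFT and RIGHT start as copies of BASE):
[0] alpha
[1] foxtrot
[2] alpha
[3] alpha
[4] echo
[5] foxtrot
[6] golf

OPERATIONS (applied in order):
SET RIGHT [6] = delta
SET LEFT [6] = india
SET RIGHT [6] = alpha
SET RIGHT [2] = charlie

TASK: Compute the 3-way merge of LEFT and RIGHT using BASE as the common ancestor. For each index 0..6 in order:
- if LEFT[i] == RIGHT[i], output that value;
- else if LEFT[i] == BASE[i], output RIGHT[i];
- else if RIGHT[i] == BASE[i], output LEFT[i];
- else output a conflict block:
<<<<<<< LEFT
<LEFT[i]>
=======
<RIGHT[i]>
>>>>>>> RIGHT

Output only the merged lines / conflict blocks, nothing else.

Final LEFT:  [alpha, foxtrot, alpha, alpha, echo, foxtrot, india]
Final RIGHT: [alpha, foxtrot, charlie, alpha, echo, foxtrot, alpha]
i=0: L=alpha R=alpha -> agree -> alpha
i=1: L=foxtrot R=foxtrot -> agree -> foxtrot
i=2: L=alpha=BASE, R=charlie -> take RIGHT -> charlie
i=3: L=alpha R=alpha -> agree -> alpha
i=4: L=echo R=echo -> agree -> echo
i=5: L=foxtrot R=foxtrot -> agree -> foxtrot
i=6: BASE=golf L=india R=alpha all differ -> CONFLICT

Answer: alpha
foxtrot
charlie
alpha
echo
foxtrot
<<<<<<< LEFT
india
=======
alpha
>>>>>>> RIGHT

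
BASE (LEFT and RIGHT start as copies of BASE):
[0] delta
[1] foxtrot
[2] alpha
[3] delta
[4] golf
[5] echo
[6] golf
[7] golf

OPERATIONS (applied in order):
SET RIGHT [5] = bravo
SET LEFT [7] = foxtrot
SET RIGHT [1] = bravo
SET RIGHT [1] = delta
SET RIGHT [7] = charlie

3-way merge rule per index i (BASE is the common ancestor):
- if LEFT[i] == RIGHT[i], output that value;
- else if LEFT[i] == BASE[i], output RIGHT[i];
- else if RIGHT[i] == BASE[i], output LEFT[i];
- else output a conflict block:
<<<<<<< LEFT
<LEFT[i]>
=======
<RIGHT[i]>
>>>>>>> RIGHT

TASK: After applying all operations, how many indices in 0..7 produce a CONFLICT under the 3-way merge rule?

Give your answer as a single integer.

Final LEFT:  [delta, foxtrot, alpha, delta, golf, echo, golf, foxtrot]
Final RIGHT: [delta, delta, alpha, delta, golf, bravo, golf, charlie]
i=0: L=delta R=delta -> agree -> delta
i=1: L=foxtrot=BASE, R=delta -> take RIGHT -> delta
i=2: L=alpha R=alpha -> agree -> alpha
i=3: L=delta R=delta -> agree -> delta
i=4: L=golf R=golf -> agree -> golf
i=5: L=echo=BASE, R=bravo -> take RIGHT -> bravo
i=6: L=golf R=golf -> agree -> golf
i=7: BASE=golf L=foxtrot R=charlie all differ -> CONFLICT
Conflict count: 1

Answer: 1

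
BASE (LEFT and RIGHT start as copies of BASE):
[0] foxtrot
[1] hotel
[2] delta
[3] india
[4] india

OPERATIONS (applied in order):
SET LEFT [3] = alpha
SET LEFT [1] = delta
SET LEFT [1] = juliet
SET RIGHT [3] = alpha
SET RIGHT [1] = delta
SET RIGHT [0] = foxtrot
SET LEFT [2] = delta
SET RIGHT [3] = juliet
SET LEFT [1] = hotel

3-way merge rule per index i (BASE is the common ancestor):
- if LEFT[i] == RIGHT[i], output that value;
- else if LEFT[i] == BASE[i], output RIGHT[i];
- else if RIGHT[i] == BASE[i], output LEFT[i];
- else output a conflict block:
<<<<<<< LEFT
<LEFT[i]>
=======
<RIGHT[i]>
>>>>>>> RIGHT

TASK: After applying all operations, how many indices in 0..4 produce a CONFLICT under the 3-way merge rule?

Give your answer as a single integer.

Final LEFT:  [foxtrot, hotel, delta, alpha, india]
Final RIGHT: [foxtrot, delta, delta, juliet, india]
i=0: L=foxtrot R=foxtrot -> agree -> foxtrot
i=1: L=hotel=BASE, R=delta -> take RIGHT -> delta
i=2: L=delta R=delta -> agree -> delta
i=3: BASE=india L=alpha R=juliet all differ -> CONFLICT
i=4: L=india R=india -> agree -> india
Conflict count: 1

Answer: 1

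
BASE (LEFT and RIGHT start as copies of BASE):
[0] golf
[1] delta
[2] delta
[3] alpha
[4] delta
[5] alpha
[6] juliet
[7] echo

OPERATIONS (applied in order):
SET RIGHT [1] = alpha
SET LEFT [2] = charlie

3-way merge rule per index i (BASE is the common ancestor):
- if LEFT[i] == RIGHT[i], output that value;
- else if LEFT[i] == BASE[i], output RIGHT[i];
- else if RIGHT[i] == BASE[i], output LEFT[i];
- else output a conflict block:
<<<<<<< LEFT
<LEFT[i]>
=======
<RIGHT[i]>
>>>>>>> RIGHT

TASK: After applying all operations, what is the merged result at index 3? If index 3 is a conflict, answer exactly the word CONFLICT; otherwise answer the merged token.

Answer: alpha

Derivation:
Final LEFT:  [golf, delta, charlie, alpha, delta, alpha, juliet, echo]
Final RIGHT: [golf, alpha, delta, alpha, delta, alpha, juliet, echo]
i=0: L=golf R=golf -> agree -> golf
i=1: L=delta=BASE, R=alpha -> take RIGHT -> alpha
i=2: L=charlie, R=delta=BASE -> take LEFT -> charlie
i=3: L=alpha R=alpha -> agree -> alpha
i=4: L=delta R=delta -> agree -> delta
i=5: L=alpha R=alpha -> agree -> alpha
i=6: L=juliet R=juliet -> agree -> juliet
i=7: L=echo R=echo -> agree -> echo
Index 3 -> alpha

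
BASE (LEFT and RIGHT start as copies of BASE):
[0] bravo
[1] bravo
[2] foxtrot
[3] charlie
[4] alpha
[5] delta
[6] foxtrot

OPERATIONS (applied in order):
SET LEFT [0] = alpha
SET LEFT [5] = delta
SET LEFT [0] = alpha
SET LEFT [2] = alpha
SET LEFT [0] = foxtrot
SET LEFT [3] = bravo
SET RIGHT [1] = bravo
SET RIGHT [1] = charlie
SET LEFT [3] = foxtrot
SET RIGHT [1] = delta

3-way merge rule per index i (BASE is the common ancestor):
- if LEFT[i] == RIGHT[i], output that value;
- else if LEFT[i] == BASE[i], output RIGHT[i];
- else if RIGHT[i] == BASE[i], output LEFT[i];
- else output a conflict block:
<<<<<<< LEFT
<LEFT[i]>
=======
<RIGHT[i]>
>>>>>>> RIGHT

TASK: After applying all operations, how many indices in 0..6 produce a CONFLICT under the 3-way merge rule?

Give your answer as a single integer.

Answer: 0

Derivation:
Final LEFT:  [foxtrot, bravo, alpha, foxtrot, alpha, delta, foxtrot]
Final RIGHT: [bravo, delta, foxtrot, charlie, alpha, delta, foxtrot]
i=0: L=foxtrot, R=bravo=BASE -> take LEFT -> foxtrot
i=1: L=bravo=BASE, R=delta -> take RIGHT -> delta
i=2: L=alpha, R=foxtrot=BASE -> take LEFT -> alpha
i=3: L=foxtrot, R=charlie=BASE -> take LEFT -> foxtrot
i=4: L=alpha R=alpha -> agree -> alpha
i=5: L=delta R=delta -> agree -> delta
i=6: L=foxtrot R=foxtrot -> agree -> foxtrot
Conflict count: 0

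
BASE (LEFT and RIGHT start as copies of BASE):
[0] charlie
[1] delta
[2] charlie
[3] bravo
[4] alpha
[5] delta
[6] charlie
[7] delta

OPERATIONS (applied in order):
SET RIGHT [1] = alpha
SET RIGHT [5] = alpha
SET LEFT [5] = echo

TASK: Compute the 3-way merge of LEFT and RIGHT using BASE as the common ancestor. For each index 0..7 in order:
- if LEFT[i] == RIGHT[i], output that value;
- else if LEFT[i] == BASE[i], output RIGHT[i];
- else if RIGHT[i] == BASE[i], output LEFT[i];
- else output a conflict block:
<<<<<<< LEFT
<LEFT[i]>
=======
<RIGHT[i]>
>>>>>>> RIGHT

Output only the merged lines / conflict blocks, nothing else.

Final LEFT:  [charlie, delta, charlie, bravo, alpha, echo, charlie, delta]
Final RIGHT: [charlie, alpha, charlie, bravo, alpha, alpha, charlie, delta]
i=0: L=charlie R=charlie -> agree -> charlie
i=1: L=delta=BASE, R=alpha -> take RIGHT -> alpha
i=2: L=charlie R=charlie -> agree -> charlie
i=3: L=bravo R=bravo -> agree -> bravo
i=4: L=alpha R=alpha -> agree -> alpha
i=5: BASE=delta L=echo R=alpha all differ -> CONFLICT
i=6: L=charlie R=charlie -> agree -> charlie
i=7: L=delta R=delta -> agree -> delta

Answer: charlie
alpha
charlie
bravo
alpha
<<<<<<< LEFT
echo
=======
alpha
>>>>>>> RIGHT
charlie
delta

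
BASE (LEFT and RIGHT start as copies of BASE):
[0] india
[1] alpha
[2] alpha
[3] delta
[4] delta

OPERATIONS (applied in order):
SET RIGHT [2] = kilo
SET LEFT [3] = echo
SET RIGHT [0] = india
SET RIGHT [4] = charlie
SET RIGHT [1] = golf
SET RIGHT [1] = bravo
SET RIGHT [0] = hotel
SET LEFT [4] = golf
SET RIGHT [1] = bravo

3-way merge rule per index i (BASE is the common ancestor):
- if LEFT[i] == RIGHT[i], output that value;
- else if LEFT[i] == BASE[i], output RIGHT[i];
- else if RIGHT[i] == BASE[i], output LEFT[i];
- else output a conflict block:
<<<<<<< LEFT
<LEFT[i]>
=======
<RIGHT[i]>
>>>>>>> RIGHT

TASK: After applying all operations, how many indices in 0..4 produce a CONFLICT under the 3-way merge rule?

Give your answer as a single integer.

Answer: 1

Derivation:
Final LEFT:  [india, alpha, alpha, echo, golf]
Final RIGHT: [hotel, bravo, kilo, delta, charlie]
i=0: L=india=BASE, R=hotel -> take RIGHT -> hotel
i=1: L=alpha=BASE, R=bravo -> take RIGHT -> bravo
i=2: L=alpha=BASE, R=kilo -> take RIGHT -> kilo
i=3: L=echo, R=delta=BASE -> take LEFT -> echo
i=4: BASE=delta L=golf R=charlie all differ -> CONFLICT
Conflict count: 1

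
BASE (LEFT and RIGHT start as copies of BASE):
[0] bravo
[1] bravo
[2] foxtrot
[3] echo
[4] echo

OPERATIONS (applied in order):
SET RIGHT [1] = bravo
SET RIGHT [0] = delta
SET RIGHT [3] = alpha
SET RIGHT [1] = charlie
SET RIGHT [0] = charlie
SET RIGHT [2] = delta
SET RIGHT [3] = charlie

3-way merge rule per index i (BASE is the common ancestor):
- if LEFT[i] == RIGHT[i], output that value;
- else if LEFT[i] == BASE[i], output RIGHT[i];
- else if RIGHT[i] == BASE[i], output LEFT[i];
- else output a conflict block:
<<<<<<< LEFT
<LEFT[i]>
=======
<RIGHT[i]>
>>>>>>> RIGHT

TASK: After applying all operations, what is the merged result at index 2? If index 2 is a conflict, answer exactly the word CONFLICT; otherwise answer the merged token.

Answer: delta

Derivation:
Final LEFT:  [bravo, bravo, foxtrot, echo, echo]
Final RIGHT: [charlie, charlie, delta, charlie, echo]
i=0: L=bravo=BASE, R=charlie -> take RIGHT -> charlie
i=1: L=bravo=BASE, R=charlie -> take RIGHT -> charlie
i=2: L=foxtrot=BASE, R=delta -> take RIGHT -> delta
i=3: L=echo=BASE, R=charlie -> take RIGHT -> charlie
i=4: L=echo R=echo -> agree -> echo
Index 2 -> delta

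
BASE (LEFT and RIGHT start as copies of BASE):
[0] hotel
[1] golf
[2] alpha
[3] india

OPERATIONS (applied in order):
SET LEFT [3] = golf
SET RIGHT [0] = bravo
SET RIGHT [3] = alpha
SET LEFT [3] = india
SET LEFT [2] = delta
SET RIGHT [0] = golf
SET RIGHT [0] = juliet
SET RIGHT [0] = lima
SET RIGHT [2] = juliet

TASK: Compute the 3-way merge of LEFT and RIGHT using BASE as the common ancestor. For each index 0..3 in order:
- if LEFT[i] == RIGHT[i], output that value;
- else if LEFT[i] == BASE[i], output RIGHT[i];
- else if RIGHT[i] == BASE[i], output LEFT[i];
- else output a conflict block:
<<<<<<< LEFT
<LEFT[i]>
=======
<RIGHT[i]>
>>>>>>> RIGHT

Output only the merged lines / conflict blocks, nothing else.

Answer: lima
golf
<<<<<<< LEFT
delta
=======
juliet
>>>>>>> RIGHT
alpha

Derivation:
Final LEFT:  [hotel, golf, delta, india]
Final RIGHT: [lima, golf, juliet, alpha]
i=0: L=hotel=BASE, R=lima -> take RIGHT -> lima
i=1: L=golf R=golf -> agree -> golf
i=2: BASE=alpha L=delta R=juliet all differ -> CONFLICT
i=3: L=india=BASE, R=alpha -> take RIGHT -> alpha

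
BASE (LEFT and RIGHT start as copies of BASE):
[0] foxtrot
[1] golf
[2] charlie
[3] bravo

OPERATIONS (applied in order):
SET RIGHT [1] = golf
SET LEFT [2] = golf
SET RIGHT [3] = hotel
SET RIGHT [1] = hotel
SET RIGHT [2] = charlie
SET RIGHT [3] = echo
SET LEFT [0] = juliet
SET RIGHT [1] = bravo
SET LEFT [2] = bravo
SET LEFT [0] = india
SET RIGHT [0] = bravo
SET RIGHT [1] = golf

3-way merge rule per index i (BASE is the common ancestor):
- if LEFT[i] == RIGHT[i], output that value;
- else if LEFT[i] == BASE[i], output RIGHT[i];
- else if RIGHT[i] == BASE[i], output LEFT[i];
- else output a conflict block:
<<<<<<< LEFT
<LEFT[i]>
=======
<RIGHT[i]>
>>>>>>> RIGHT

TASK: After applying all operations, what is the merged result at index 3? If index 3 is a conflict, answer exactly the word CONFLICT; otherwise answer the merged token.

Final LEFT:  [india, golf, bravo, bravo]
Final RIGHT: [bravo, golf, charlie, echo]
i=0: BASE=foxtrot L=india R=bravo all differ -> CONFLICT
i=1: L=golf R=golf -> agree -> golf
i=2: L=bravo, R=charlie=BASE -> take LEFT -> bravo
i=3: L=bravo=BASE, R=echo -> take RIGHT -> echo
Index 3 -> echo

Answer: echo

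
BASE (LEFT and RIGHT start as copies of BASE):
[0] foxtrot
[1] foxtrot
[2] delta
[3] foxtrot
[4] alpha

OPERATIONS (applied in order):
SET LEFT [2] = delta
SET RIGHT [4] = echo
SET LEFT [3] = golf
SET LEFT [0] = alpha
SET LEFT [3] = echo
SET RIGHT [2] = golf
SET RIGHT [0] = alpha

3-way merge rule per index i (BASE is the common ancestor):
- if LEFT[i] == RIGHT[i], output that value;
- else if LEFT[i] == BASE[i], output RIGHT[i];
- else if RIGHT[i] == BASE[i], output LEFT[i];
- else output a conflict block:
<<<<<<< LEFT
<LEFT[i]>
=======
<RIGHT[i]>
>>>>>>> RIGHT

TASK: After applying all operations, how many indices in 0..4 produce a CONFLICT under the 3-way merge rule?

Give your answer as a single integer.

Answer: 0

Derivation:
Final LEFT:  [alpha, foxtrot, delta, echo, alpha]
Final RIGHT: [alpha, foxtrot, golf, foxtrot, echo]
i=0: L=alpha R=alpha -> agree -> alpha
i=1: L=foxtrot R=foxtrot -> agree -> foxtrot
i=2: L=delta=BASE, R=golf -> take RIGHT -> golf
i=3: L=echo, R=foxtrot=BASE -> take LEFT -> echo
i=4: L=alpha=BASE, R=echo -> take RIGHT -> echo
Conflict count: 0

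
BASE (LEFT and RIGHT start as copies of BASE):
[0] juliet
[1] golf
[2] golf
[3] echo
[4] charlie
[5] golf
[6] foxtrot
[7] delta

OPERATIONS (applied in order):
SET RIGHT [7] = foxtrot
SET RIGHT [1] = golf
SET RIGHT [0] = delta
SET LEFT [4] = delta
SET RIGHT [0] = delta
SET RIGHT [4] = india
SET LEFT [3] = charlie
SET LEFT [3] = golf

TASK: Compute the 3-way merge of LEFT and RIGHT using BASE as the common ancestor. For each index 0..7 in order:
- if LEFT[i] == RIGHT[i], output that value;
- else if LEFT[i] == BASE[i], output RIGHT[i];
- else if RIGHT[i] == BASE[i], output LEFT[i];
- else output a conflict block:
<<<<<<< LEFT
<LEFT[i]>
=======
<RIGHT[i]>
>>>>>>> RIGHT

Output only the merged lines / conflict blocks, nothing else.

Answer: delta
golf
golf
golf
<<<<<<< LEFT
delta
=======
india
>>>>>>> RIGHT
golf
foxtrot
foxtrot

Derivation:
Final LEFT:  [juliet, golf, golf, golf, delta, golf, foxtrot, delta]
Final RIGHT: [delta, golf, golf, echo, india, golf, foxtrot, foxtrot]
i=0: L=juliet=BASE, R=delta -> take RIGHT -> delta
i=1: L=golf R=golf -> agree -> golf
i=2: L=golf R=golf -> agree -> golf
i=3: L=golf, R=echo=BASE -> take LEFT -> golf
i=4: BASE=charlie L=delta R=india all differ -> CONFLICT
i=5: L=golf R=golf -> agree -> golf
i=6: L=foxtrot R=foxtrot -> agree -> foxtrot
i=7: L=delta=BASE, R=foxtrot -> take RIGHT -> foxtrot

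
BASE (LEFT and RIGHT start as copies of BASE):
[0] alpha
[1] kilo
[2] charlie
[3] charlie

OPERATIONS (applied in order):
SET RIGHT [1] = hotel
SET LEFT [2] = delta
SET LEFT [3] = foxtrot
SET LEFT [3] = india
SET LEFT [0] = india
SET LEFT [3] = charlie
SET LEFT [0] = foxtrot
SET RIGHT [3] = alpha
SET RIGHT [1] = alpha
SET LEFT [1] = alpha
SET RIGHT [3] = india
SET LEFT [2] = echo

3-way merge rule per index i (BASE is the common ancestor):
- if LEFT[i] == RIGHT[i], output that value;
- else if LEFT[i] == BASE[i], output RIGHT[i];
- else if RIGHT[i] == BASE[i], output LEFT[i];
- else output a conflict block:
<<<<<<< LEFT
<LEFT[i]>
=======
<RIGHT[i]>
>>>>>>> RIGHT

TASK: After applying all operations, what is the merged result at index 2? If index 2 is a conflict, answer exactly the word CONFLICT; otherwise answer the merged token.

Final LEFT:  [foxtrot, alpha, echo, charlie]
Final RIGHT: [alpha, alpha, charlie, india]
i=0: L=foxtrot, R=alpha=BASE -> take LEFT -> foxtrot
i=1: L=alpha R=alpha -> agree -> alpha
i=2: L=echo, R=charlie=BASE -> take LEFT -> echo
i=3: L=charlie=BASE, R=india -> take RIGHT -> india
Index 2 -> echo

Answer: echo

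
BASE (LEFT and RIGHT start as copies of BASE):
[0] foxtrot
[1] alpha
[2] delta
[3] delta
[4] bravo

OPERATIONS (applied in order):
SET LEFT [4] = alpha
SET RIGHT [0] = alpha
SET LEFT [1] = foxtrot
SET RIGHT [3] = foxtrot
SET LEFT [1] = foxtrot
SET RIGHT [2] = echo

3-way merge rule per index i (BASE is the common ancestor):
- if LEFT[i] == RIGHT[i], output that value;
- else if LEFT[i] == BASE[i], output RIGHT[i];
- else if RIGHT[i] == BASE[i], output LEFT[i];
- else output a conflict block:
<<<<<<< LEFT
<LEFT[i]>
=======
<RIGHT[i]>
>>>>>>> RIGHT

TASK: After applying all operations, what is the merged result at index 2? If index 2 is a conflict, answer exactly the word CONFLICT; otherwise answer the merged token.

Final LEFT:  [foxtrot, foxtrot, delta, delta, alpha]
Final RIGHT: [alpha, alpha, echo, foxtrot, bravo]
i=0: L=foxtrot=BASE, R=alpha -> take RIGHT -> alpha
i=1: L=foxtrot, R=alpha=BASE -> take LEFT -> foxtrot
i=2: L=delta=BASE, R=echo -> take RIGHT -> echo
i=3: L=delta=BASE, R=foxtrot -> take RIGHT -> foxtrot
i=4: L=alpha, R=bravo=BASE -> take LEFT -> alpha
Index 2 -> echo

Answer: echo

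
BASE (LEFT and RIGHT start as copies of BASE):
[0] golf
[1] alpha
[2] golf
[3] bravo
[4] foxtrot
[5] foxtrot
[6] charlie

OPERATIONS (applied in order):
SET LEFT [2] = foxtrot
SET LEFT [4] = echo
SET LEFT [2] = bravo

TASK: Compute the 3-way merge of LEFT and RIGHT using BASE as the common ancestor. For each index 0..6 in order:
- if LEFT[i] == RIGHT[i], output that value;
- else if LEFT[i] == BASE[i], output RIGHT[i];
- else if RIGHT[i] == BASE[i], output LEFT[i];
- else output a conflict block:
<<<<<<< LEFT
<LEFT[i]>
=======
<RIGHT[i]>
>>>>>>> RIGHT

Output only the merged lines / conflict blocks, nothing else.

Final LEFT:  [golf, alpha, bravo, bravo, echo, foxtrot, charlie]
Final RIGHT: [golf, alpha, golf, bravo, foxtrot, foxtrot, charlie]
i=0: L=golf R=golf -> agree -> golf
i=1: L=alpha R=alpha -> agree -> alpha
i=2: L=bravo, R=golf=BASE -> take LEFT -> bravo
i=3: L=bravo R=bravo -> agree -> bravo
i=4: L=echo, R=foxtrot=BASE -> take LEFT -> echo
i=5: L=foxtrot R=foxtrot -> agree -> foxtrot
i=6: L=charlie R=charlie -> agree -> charlie

Answer: golf
alpha
bravo
bravo
echo
foxtrot
charlie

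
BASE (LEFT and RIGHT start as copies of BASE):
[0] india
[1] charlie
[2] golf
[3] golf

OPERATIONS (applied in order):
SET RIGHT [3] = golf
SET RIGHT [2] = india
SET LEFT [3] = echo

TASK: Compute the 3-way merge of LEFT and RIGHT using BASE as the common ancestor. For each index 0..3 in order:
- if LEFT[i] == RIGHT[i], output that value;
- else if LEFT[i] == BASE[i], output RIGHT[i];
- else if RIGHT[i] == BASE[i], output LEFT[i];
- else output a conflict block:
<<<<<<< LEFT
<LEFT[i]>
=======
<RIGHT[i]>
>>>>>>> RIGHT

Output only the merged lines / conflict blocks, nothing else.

Final LEFT:  [india, charlie, golf, echo]
Final RIGHT: [india, charlie, india, golf]
i=0: L=india R=india -> agree -> india
i=1: L=charlie R=charlie -> agree -> charlie
i=2: L=golf=BASE, R=india -> take RIGHT -> india
i=3: L=echo, R=golf=BASE -> take LEFT -> echo

Answer: india
charlie
india
echo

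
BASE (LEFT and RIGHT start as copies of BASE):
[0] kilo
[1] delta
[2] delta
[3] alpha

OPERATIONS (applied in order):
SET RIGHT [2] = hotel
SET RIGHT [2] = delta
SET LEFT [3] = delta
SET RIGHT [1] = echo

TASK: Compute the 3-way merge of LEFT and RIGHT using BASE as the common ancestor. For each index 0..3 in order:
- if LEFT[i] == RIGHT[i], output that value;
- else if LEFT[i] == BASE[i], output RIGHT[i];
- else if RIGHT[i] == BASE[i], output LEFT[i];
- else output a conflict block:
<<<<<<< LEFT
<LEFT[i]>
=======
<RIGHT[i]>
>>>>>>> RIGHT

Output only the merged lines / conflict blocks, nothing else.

Final LEFT:  [kilo, delta, delta, delta]
Final RIGHT: [kilo, echo, delta, alpha]
i=0: L=kilo R=kilo -> agree -> kilo
i=1: L=delta=BASE, R=echo -> take RIGHT -> echo
i=2: L=delta R=delta -> agree -> delta
i=3: L=delta, R=alpha=BASE -> take LEFT -> delta

Answer: kilo
echo
delta
delta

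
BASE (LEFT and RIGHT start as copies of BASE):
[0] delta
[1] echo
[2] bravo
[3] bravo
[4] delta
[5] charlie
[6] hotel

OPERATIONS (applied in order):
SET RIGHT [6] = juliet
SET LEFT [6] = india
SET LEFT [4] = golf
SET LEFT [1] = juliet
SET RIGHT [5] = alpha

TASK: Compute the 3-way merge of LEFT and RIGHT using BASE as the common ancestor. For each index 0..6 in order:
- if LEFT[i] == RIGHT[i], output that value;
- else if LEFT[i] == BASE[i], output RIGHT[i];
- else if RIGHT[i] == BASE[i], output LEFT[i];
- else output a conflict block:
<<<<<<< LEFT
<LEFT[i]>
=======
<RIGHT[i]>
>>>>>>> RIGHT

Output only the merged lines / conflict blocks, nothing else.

Answer: delta
juliet
bravo
bravo
golf
alpha
<<<<<<< LEFT
india
=======
juliet
>>>>>>> RIGHT

Derivation:
Final LEFT:  [delta, juliet, bravo, bravo, golf, charlie, india]
Final RIGHT: [delta, echo, bravo, bravo, delta, alpha, juliet]
i=0: L=delta R=delta -> agree -> delta
i=1: L=juliet, R=echo=BASE -> take LEFT -> juliet
i=2: L=bravo R=bravo -> agree -> bravo
i=3: L=bravo R=bravo -> agree -> bravo
i=4: L=golf, R=delta=BASE -> take LEFT -> golf
i=5: L=charlie=BASE, R=alpha -> take RIGHT -> alpha
i=6: BASE=hotel L=india R=juliet all differ -> CONFLICT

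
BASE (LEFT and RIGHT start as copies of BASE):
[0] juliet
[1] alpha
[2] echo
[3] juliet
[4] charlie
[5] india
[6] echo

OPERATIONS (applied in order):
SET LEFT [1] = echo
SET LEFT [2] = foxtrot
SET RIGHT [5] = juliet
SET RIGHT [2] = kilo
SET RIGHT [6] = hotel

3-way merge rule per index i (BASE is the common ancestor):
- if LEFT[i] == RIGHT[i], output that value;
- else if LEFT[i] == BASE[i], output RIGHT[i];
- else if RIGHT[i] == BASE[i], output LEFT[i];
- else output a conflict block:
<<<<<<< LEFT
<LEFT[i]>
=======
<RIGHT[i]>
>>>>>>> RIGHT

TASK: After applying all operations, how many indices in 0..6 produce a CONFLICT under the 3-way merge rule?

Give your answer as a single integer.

Final LEFT:  [juliet, echo, foxtrot, juliet, charlie, india, echo]
Final RIGHT: [juliet, alpha, kilo, juliet, charlie, juliet, hotel]
i=0: L=juliet R=juliet -> agree -> juliet
i=1: L=echo, R=alpha=BASE -> take LEFT -> echo
i=2: BASE=echo L=foxtrot R=kilo all differ -> CONFLICT
i=3: L=juliet R=juliet -> agree -> juliet
i=4: L=charlie R=charlie -> agree -> charlie
i=5: L=india=BASE, R=juliet -> take RIGHT -> juliet
i=6: L=echo=BASE, R=hotel -> take RIGHT -> hotel
Conflict count: 1

Answer: 1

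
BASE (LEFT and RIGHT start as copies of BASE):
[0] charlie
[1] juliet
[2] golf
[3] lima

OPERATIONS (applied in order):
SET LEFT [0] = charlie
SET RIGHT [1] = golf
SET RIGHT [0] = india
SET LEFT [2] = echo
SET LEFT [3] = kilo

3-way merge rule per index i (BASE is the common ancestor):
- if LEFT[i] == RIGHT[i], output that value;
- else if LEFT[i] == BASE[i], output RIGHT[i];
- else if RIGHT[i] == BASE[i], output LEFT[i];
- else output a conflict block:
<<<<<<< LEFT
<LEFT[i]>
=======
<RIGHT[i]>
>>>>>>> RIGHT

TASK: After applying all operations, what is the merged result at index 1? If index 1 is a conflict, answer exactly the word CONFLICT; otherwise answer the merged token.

Answer: golf

Derivation:
Final LEFT:  [charlie, juliet, echo, kilo]
Final RIGHT: [india, golf, golf, lima]
i=0: L=charlie=BASE, R=india -> take RIGHT -> india
i=1: L=juliet=BASE, R=golf -> take RIGHT -> golf
i=2: L=echo, R=golf=BASE -> take LEFT -> echo
i=3: L=kilo, R=lima=BASE -> take LEFT -> kilo
Index 1 -> golf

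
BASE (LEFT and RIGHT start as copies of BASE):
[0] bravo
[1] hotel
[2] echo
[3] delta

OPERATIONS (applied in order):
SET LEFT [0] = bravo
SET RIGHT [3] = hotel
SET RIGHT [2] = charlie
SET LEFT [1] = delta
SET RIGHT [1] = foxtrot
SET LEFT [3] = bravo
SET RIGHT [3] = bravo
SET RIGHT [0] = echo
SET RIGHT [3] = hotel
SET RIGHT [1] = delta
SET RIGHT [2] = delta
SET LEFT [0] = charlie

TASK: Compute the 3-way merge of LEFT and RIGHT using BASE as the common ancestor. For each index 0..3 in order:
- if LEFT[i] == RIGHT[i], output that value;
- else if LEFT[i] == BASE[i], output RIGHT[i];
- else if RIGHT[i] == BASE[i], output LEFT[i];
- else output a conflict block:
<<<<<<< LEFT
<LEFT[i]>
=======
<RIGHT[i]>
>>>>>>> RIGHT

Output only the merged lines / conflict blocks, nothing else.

Final LEFT:  [charlie, delta, echo, bravo]
Final RIGHT: [echo, delta, delta, hotel]
i=0: BASE=bravo L=charlie R=echo all differ -> CONFLICT
i=1: L=delta R=delta -> agree -> delta
i=2: L=echo=BASE, R=delta -> take RIGHT -> delta
i=3: BASE=delta L=bravo R=hotel all differ -> CONFLICT

Answer: <<<<<<< LEFT
charlie
=======
echo
>>>>>>> RIGHT
delta
delta
<<<<<<< LEFT
bravo
=======
hotel
>>>>>>> RIGHT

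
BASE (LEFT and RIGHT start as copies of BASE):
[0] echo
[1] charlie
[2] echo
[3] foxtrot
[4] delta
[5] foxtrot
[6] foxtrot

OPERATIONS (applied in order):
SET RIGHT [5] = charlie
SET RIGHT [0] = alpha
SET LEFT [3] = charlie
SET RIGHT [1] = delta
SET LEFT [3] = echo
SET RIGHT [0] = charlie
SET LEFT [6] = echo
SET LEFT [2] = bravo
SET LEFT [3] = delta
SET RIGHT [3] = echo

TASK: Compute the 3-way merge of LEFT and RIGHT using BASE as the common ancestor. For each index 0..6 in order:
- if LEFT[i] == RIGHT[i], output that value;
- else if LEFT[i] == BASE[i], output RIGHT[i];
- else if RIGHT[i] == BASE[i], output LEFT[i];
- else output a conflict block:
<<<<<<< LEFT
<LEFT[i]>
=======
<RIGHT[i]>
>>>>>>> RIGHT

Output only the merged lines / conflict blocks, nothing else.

Answer: charlie
delta
bravo
<<<<<<< LEFT
delta
=======
echo
>>>>>>> RIGHT
delta
charlie
echo

Derivation:
Final LEFT:  [echo, charlie, bravo, delta, delta, foxtrot, echo]
Final RIGHT: [charlie, delta, echo, echo, delta, charlie, foxtrot]
i=0: L=echo=BASE, R=charlie -> take RIGHT -> charlie
i=1: L=charlie=BASE, R=delta -> take RIGHT -> delta
i=2: L=bravo, R=echo=BASE -> take LEFT -> bravo
i=3: BASE=foxtrot L=delta R=echo all differ -> CONFLICT
i=4: L=delta R=delta -> agree -> delta
i=5: L=foxtrot=BASE, R=charlie -> take RIGHT -> charlie
i=6: L=echo, R=foxtrot=BASE -> take LEFT -> echo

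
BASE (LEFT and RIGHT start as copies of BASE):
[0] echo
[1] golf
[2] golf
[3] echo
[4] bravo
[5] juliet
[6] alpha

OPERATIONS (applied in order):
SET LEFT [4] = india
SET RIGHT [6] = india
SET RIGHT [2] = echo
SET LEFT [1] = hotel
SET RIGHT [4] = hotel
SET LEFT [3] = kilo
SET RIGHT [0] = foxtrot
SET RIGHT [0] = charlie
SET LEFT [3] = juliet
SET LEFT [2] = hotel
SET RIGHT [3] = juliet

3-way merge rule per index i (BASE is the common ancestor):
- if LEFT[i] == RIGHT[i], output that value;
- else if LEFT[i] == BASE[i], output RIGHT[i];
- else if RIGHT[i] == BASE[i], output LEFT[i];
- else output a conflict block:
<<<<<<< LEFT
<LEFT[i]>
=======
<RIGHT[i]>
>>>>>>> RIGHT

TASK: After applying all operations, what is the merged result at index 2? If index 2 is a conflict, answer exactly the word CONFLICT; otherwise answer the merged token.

Final LEFT:  [echo, hotel, hotel, juliet, india, juliet, alpha]
Final RIGHT: [charlie, golf, echo, juliet, hotel, juliet, india]
i=0: L=echo=BASE, R=charlie -> take RIGHT -> charlie
i=1: L=hotel, R=golf=BASE -> take LEFT -> hotel
i=2: BASE=golf L=hotel R=echo all differ -> CONFLICT
i=3: L=juliet R=juliet -> agree -> juliet
i=4: BASE=bravo L=india R=hotel all differ -> CONFLICT
i=5: L=juliet R=juliet -> agree -> juliet
i=6: L=alpha=BASE, R=india -> take RIGHT -> india
Index 2 -> CONFLICT

Answer: CONFLICT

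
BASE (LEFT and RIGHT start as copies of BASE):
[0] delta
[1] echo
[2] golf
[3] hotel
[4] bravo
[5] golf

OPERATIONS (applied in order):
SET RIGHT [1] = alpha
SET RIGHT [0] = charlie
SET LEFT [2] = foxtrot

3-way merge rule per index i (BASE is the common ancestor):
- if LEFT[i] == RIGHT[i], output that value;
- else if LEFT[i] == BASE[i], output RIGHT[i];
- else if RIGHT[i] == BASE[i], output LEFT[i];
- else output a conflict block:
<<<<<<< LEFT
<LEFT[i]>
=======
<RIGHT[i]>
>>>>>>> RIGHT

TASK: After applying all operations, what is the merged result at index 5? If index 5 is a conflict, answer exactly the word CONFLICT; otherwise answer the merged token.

Answer: golf

Derivation:
Final LEFT:  [delta, echo, foxtrot, hotel, bravo, golf]
Final RIGHT: [charlie, alpha, golf, hotel, bravo, golf]
i=0: L=delta=BASE, R=charlie -> take RIGHT -> charlie
i=1: L=echo=BASE, R=alpha -> take RIGHT -> alpha
i=2: L=foxtrot, R=golf=BASE -> take LEFT -> foxtrot
i=3: L=hotel R=hotel -> agree -> hotel
i=4: L=bravo R=bravo -> agree -> bravo
i=5: L=golf R=golf -> agree -> golf
Index 5 -> golf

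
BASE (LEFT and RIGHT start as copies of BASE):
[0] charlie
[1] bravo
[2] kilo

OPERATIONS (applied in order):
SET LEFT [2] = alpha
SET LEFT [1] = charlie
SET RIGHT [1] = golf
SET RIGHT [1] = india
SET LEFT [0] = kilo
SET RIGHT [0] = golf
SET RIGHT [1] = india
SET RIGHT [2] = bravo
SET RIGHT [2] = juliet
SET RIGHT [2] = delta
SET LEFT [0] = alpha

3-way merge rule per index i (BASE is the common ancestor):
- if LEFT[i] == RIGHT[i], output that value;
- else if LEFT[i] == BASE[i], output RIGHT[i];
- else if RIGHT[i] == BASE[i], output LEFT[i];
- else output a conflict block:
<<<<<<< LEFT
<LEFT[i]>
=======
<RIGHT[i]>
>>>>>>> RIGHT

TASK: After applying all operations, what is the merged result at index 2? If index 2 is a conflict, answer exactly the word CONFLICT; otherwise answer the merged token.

Answer: CONFLICT

Derivation:
Final LEFT:  [alpha, charlie, alpha]
Final RIGHT: [golf, india, delta]
i=0: BASE=charlie L=alpha R=golf all differ -> CONFLICT
i=1: BASE=bravo L=charlie R=india all differ -> CONFLICT
i=2: BASE=kilo L=alpha R=delta all differ -> CONFLICT
Index 2 -> CONFLICT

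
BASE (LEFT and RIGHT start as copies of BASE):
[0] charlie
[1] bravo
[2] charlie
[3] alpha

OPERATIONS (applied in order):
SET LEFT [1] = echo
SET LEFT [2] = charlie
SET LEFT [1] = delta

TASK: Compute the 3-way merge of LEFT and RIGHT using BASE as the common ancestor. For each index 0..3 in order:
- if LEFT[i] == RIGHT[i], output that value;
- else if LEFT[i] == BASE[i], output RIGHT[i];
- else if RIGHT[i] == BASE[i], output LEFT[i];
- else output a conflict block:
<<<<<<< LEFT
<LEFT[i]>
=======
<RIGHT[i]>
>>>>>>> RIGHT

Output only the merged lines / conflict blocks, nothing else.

Answer: charlie
delta
charlie
alpha

Derivation:
Final LEFT:  [charlie, delta, charlie, alpha]
Final RIGHT: [charlie, bravo, charlie, alpha]
i=0: L=charlie R=charlie -> agree -> charlie
i=1: L=delta, R=bravo=BASE -> take LEFT -> delta
i=2: L=charlie R=charlie -> agree -> charlie
i=3: L=alpha R=alpha -> agree -> alpha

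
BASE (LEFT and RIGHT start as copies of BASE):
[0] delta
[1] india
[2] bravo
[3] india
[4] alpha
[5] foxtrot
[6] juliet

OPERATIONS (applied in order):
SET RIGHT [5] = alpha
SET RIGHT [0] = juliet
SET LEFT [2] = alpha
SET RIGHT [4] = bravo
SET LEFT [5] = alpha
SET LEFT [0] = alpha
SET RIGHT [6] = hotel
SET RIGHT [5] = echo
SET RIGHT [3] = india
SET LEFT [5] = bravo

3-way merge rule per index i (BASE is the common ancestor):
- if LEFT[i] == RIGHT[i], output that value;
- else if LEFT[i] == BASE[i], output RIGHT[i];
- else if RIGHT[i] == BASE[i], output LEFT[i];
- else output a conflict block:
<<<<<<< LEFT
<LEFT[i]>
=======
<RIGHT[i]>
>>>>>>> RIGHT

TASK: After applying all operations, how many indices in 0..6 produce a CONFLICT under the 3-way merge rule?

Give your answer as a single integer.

Final LEFT:  [alpha, india, alpha, india, alpha, bravo, juliet]
Final RIGHT: [juliet, india, bravo, india, bravo, echo, hotel]
i=0: BASE=delta L=alpha R=juliet all differ -> CONFLICT
i=1: L=india R=india -> agree -> india
i=2: L=alpha, R=bravo=BASE -> take LEFT -> alpha
i=3: L=india R=india -> agree -> india
i=4: L=alpha=BASE, R=bravo -> take RIGHT -> bravo
i=5: BASE=foxtrot L=bravo R=echo all differ -> CONFLICT
i=6: L=juliet=BASE, R=hotel -> take RIGHT -> hotel
Conflict count: 2

Answer: 2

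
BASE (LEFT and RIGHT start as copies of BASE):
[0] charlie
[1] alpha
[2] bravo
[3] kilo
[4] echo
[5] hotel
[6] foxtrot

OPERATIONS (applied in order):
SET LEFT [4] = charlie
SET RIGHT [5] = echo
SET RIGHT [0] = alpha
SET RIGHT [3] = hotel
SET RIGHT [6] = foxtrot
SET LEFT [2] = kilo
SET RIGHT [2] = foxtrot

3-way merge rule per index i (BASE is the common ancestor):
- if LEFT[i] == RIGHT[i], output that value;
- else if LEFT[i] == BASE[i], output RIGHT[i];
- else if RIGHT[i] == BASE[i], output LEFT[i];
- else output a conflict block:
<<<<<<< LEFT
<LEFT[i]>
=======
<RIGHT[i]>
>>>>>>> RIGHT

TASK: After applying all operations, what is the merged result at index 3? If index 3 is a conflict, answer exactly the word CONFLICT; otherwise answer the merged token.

Final LEFT:  [charlie, alpha, kilo, kilo, charlie, hotel, foxtrot]
Final RIGHT: [alpha, alpha, foxtrot, hotel, echo, echo, foxtrot]
i=0: L=charlie=BASE, R=alpha -> take RIGHT -> alpha
i=1: L=alpha R=alpha -> agree -> alpha
i=2: BASE=bravo L=kilo R=foxtrot all differ -> CONFLICT
i=3: L=kilo=BASE, R=hotel -> take RIGHT -> hotel
i=4: L=charlie, R=echo=BASE -> take LEFT -> charlie
i=5: L=hotel=BASE, R=echo -> take RIGHT -> echo
i=6: L=foxtrot R=foxtrot -> agree -> foxtrot
Index 3 -> hotel

Answer: hotel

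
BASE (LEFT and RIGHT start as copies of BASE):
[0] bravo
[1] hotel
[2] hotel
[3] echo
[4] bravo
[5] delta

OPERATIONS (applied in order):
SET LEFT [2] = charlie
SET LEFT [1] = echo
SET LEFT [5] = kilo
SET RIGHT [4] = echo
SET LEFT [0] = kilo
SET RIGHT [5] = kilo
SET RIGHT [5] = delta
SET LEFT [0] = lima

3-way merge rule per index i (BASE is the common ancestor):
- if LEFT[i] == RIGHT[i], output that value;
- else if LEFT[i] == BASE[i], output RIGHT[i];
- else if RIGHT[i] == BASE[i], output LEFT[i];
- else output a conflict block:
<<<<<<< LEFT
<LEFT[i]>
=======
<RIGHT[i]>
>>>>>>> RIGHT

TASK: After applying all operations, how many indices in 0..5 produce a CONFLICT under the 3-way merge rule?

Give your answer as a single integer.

Answer: 0

Derivation:
Final LEFT:  [lima, echo, charlie, echo, bravo, kilo]
Final RIGHT: [bravo, hotel, hotel, echo, echo, delta]
i=0: L=lima, R=bravo=BASE -> take LEFT -> lima
i=1: L=echo, R=hotel=BASE -> take LEFT -> echo
i=2: L=charlie, R=hotel=BASE -> take LEFT -> charlie
i=3: L=echo R=echo -> agree -> echo
i=4: L=bravo=BASE, R=echo -> take RIGHT -> echo
i=5: L=kilo, R=delta=BASE -> take LEFT -> kilo
Conflict count: 0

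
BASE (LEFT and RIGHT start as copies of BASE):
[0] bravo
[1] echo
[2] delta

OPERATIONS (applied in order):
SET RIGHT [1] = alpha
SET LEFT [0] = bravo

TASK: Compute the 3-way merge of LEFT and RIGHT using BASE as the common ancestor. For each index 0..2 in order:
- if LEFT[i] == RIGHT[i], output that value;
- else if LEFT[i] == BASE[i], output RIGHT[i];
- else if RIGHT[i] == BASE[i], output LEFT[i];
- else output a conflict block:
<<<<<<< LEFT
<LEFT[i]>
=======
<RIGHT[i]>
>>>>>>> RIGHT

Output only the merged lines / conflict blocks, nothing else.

Answer: bravo
alpha
delta

Derivation:
Final LEFT:  [bravo, echo, delta]
Final RIGHT: [bravo, alpha, delta]
i=0: L=bravo R=bravo -> agree -> bravo
i=1: L=echo=BASE, R=alpha -> take RIGHT -> alpha
i=2: L=delta R=delta -> agree -> delta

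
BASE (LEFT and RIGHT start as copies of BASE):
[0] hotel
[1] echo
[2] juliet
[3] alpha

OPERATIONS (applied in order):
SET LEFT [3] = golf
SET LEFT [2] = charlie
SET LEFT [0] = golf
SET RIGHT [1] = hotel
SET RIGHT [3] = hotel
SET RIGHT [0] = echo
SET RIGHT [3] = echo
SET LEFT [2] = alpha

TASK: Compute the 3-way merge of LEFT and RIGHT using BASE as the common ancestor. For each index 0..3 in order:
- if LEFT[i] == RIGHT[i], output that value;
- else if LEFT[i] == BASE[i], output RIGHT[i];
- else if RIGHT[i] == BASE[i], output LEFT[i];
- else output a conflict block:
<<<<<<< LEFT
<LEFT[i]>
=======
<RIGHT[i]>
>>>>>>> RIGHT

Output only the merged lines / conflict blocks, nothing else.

Answer: <<<<<<< LEFT
golf
=======
echo
>>>>>>> RIGHT
hotel
alpha
<<<<<<< LEFT
golf
=======
echo
>>>>>>> RIGHT

Derivation:
Final LEFT:  [golf, echo, alpha, golf]
Final RIGHT: [echo, hotel, juliet, echo]
i=0: BASE=hotel L=golf R=echo all differ -> CONFLICT
i=1: L=echo=BASE, R=hotel -> take RIGHT -> hotel
i=2: L=alpha, R=juliet=BASE -> take LEFT -> alpha
i=3: BASE=alpha L=golf R=echo all differ -> CONFLICT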